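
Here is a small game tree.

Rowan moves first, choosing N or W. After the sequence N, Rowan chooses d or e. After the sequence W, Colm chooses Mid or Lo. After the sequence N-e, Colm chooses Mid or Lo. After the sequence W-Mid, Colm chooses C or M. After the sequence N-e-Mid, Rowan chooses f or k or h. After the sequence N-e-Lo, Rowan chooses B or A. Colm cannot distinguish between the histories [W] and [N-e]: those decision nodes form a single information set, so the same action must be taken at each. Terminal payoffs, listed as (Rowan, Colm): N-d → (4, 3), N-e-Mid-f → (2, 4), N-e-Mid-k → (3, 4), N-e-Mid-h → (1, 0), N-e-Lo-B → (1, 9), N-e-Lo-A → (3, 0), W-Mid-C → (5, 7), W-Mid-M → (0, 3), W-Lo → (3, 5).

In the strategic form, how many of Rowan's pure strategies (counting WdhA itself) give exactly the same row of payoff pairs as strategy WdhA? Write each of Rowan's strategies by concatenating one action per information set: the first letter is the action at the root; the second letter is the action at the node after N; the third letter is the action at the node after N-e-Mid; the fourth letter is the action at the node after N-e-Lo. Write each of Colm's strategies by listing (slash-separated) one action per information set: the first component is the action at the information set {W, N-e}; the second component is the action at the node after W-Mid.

12

Row for WdhA (columns Mid/C, Mid/M, Lo/C, Lo/M): (5,7) (0,3) (3,5) (3,5).
Under WdhA, Rowan's choice at the node after N and at the node after N-e-Mid and at the node after N-e-Lo can never be reached regardless of what Colm does, so varying those choices leaves every outcome unchanged.
Holding the reachable choices fixed and varying the unreachable ones freely already gives 2 × 3 × 2 = 12 equivalent strategies.
No other strategy reproduces this row, so those 12 are the full class: WdfB, WdfA, WdkB, WdkA, WdhB, WdhA, WefB, WefA, WekB, WekA, WehB, WehA.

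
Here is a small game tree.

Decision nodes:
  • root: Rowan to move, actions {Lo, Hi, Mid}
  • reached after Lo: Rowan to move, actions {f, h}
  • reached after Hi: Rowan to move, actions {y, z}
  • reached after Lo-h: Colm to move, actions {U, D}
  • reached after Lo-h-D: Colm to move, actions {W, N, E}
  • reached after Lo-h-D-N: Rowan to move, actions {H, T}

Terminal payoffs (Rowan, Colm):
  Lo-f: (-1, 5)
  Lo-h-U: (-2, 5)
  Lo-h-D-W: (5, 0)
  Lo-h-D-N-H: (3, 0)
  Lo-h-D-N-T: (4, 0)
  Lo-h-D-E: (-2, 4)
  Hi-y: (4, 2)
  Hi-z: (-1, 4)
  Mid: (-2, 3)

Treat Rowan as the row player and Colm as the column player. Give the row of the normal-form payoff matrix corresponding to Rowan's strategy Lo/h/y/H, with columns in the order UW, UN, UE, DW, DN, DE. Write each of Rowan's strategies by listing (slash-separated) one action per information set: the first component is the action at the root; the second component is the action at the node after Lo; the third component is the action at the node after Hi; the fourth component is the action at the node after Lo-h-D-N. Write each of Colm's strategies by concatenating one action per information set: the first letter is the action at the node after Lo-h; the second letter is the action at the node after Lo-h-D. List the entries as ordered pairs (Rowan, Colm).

(-2,5) (-2,5) (-2,5) (5,0) (3,0) (-2,4)

vs UW: Rowan plays Lo → Rowan plays h at [Lo] → Colm plays U at [Lo-h] → (-2, 5)
vs UN: Rowan plays Lo → Rowan plays h at [Lo] → Colm plays U at [Lo-h] → (-2, 5)
vs UE: Rowan plays Lo → Rowan plays h at [Lo] → Colm plays U at [Lo-h] → (-2, 5)
vs DW: Rowan plays Lo → Rowan plays h at [Lo] → Colm plays D at [Lo-h] → Colm plays W at [Lo-h-D] → (5, 0)
vs DN: Rowan plays Lo → Rowan plays h at [Lo] → Colm plays D at [Lo-h] → Colm plays N at [Lo-h-D] → Rowan plays H at [Lo-h-D-N] → (3, 0)
vs DE: Rowan plays Lo → Rowan plays h at [Lo] → Colm plays D at [Lo-h] → Colm plays E at [Lo-h-D] → (-2, 4)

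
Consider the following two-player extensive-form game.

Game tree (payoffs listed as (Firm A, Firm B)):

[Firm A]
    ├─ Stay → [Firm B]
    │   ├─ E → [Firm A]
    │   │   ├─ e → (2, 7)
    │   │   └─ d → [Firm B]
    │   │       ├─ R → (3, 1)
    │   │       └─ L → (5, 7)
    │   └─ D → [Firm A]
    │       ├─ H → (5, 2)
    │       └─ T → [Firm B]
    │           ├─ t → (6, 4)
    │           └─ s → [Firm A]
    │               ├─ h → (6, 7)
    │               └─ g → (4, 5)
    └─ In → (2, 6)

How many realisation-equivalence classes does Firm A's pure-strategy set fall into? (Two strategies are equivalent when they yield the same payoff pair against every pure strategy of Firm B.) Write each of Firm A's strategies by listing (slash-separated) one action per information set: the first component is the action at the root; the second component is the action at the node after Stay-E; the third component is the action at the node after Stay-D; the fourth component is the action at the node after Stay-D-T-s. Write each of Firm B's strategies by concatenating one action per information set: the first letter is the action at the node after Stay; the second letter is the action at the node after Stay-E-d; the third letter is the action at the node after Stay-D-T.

Firm A has 16 pure strategies: Stay/e/H/h, Stay/e/H/g, Stay/e/T/h, Stay/e/T/g, Stay/d/H/h, Stay/d/H/g, Stay/d/T/h, Stay/d/T/g, In/e/H/h, In/e/H/g, In/e/T/h, In/e/T/g, In/d/H/h, In/d/H/g, In/d/T/h, In/d/T/g. Columns: ERt, ERs, ELt, ELs, DRt, DRs, DLt, DLs.
{Stay/e/H/h, Stay/e/H/g} → row (2,7) (2,7) (2,7) (2,7) (5,2) (5,2) (5,2) (5,2)
{Stay/e/T/h} → row (2,7) (2,7) (2,7) (2,7) (6,4) (6,7) (6,4) (6,7)
{Stay/e/T/g} → row (2,7) (2,7) (2,7) (2,7) (6,4) (4,5) (6,4) (4,5)
{Stay/d/H/h, Stay/d/H/g} → row (3,1) (3,1) (5,7) (5,7) (5,2) (5,2) (5,2) (5,2)
{Stay/d/T/h} → row (3,1) (3,1) (5,7) (5,7) (6,4) (6,7) (6,4) (6,7)
{Stay/d/T/g} → row (3,1) (3,1) (5,7) (5,7) (6,4) (4,5) (6,4) (4,5)
{In/e/H/h, In/e/H/g, In/e/T/h, In/e/T/g, In/d/H/h, In/d/H/g, In/d/T/h, In/d/T/g} → row (2,6) (2,6) (2,6) (2,6) (2,6) (2,6) (2,6) (2,6)
That's 7 distinct rows out of 16 strategies.

7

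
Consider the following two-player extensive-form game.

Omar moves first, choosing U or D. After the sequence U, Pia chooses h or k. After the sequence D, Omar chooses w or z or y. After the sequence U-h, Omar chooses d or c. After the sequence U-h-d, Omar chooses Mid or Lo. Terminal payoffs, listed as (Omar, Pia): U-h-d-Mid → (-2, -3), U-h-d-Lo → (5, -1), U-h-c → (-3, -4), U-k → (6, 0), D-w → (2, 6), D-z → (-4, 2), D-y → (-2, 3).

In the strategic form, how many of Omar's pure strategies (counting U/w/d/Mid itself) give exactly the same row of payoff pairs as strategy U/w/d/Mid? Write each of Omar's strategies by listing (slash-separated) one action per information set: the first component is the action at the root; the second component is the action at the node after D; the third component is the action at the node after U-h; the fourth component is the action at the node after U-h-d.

Row for U/w/d/Mid (columns h, k): (-2,-3) (6,0).
Under U/w/d/Mid, Omar's choice at the node after D can never be reached regardless of what Pia does, so varying those choices leaves every outcome unchanged.
Holding the reachable choices fixed and varying the unreachable one freely already gives 3 equivalent strategies.
No other strategy reproduces this row, so those 3 are the full class: U/w/d/Mid, U/z/d/Mid, U/y/d/Mid.

3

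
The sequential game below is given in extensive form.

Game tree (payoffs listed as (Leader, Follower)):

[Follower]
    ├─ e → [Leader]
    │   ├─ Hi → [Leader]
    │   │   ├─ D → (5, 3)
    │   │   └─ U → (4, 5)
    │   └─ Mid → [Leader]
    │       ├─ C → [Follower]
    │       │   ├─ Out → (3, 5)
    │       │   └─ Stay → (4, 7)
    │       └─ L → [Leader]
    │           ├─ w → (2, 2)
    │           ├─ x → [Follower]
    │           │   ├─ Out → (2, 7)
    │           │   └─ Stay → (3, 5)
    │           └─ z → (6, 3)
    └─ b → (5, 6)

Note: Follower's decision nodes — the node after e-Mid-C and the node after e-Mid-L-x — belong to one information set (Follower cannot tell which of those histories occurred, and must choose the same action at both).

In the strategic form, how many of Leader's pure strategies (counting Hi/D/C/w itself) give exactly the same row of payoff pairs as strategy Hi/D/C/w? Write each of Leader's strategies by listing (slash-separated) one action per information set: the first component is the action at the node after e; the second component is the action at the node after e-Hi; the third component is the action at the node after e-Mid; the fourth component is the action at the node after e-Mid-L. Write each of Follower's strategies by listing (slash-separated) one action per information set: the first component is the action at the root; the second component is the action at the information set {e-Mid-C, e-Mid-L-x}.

Row for Hi/D/C/w (columns e/Out, e/Stay, b/Out, b/Stay): (5,3) (5,3) (5,6) (5,6).
Under Hi/D/C/w, Leader's choice at the node after e-Mid and at the node after e-Mid-L can never be reached regardless of what Follower does, so varying those choices leaves every outcome unchanged.
Holding the reachable choices fixed and varying the unreachable ones freely already gives 2 × 3 = 6 equivalent strategies.
No other strategy reproduces this row, so those 6 are the full class: Hi/D/C/w, Hi/D/C/x, Hi/D/C/z, Hi/D/L/w, Hi/D/L/x, Hi/D/L/z.

6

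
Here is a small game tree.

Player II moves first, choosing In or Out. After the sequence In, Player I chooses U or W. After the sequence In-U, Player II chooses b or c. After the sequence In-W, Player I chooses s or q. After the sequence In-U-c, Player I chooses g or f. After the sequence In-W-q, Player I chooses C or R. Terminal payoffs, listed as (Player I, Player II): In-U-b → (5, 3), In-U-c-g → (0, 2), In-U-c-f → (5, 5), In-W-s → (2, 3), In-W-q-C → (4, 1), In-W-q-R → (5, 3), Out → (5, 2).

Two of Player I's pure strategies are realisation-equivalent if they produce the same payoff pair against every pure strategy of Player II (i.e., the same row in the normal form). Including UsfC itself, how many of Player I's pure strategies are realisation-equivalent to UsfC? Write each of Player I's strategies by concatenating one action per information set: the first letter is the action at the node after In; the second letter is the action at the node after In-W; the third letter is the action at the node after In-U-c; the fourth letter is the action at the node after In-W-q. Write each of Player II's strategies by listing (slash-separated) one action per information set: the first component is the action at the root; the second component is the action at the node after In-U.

Row for UsfC (columns In/b, In/c, Out/b, Out/c): (5,3) (5,5) (5,2) (5,2).
Under UsfC, Player I's choice at the node after In-W and at the node after In-W-q can never be reached regardless of what Player II does, so varying those choices leaves every outcome unchanged.
Holding the reachable choices fixed and varying the unreachable ones freely already gives 2 × 2 = 4 equivalent strategies.
No other strategy reproduces this row, so those 4 are the full class: UsfC, UsfR, UqfC, UqfR.

4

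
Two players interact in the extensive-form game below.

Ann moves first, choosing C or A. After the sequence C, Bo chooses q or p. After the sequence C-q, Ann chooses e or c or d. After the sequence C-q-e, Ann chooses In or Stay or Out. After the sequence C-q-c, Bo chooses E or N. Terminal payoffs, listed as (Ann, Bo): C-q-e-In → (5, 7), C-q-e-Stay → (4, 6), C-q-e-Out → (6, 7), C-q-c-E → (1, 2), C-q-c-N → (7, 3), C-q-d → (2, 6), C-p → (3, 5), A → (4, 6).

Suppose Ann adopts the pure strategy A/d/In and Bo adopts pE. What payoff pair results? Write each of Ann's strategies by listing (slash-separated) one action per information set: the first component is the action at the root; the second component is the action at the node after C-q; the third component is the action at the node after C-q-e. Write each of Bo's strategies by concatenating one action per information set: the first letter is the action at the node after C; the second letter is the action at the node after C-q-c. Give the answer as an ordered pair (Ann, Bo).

Trace the play path from the root:
  Ann plays A
→ terminal payoff (4, 6).
(Ann's choice at the node after C-q is never reached on this path, so it doesn't affect the outcome.)

(4, 6)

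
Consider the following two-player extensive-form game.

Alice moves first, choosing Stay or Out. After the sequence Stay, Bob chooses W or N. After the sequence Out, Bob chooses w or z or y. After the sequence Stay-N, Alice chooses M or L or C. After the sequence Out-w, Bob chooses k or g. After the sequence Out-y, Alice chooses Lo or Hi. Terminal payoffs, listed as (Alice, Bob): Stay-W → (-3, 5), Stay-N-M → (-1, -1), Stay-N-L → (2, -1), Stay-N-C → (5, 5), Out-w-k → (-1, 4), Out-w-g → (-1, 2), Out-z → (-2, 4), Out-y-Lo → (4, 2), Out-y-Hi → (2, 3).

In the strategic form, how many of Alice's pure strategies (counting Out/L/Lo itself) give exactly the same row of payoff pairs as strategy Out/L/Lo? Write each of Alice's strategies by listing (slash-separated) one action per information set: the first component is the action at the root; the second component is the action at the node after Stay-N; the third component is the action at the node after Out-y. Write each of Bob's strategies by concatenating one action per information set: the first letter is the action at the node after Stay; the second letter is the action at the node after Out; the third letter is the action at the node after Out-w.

Row for Out/L/Lo (columns Wwk, Wwg, Wzk, Wzg, Wyk, Wyg, Nwk, Nwg, Nzk, Nzg, Nyk, Nyg): (-1,4) (-1,2) (-2,4) (-2,4) (4,2) (4,2) (-1,4) (-1,2) (-2,4) (-2,4) (4,2) (4,2).
Under Out/L/Lo, Alice's choice at the node after Stay-N can never be reached regardless of what Bob does, so varying those choices leaves every outcome unchanged.
Holding the reachable choices fixed and varying the unreachable one freely already gives 3 equivalent strategies.
No other strategy reproduces this row, so those 3 are the full class: Out/M/Lo, Out/L/Lo, Out/C/Lo.

3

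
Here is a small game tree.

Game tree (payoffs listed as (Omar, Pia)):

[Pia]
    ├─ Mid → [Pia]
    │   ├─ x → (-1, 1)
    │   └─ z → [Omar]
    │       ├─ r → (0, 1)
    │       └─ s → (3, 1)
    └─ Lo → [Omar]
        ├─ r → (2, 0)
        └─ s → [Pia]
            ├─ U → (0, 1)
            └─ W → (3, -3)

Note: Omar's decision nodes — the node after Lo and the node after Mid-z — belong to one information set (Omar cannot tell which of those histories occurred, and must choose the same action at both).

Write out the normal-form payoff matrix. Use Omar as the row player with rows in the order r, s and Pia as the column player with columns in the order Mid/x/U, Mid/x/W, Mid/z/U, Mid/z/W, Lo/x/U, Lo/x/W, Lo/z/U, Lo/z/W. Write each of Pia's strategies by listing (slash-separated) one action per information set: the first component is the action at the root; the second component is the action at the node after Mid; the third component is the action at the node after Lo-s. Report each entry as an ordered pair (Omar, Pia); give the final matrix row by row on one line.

r: (-1,1) (-1,1) (0,1) (0,1) (2,0) (2,0) (2,0) (2,0) | s: (-1,1) (-1,1) (3,1) (3,1) (0,1) (3,-3) (0,1) (3,-3)

Row r: Mid/x/U→(-1,1), Mid/x/W→(-1,1), Mid/z/U→(0,1), Mid/z/W→(0,1), Lo/x/U→(2,0), Lo/x/W→(2,0), Lo/z/U→(2,0), Lo/z/W→(2,0)
Row s: Mid/x/U→(-1,1), Mid/x/W→(-1,1), Mid/z/U→(3,1), Mid/z/W→(3,1), Lo/x/U→(0,1), Lo/x/W→(3,-3), Lo/z/U→(0,1), Lo/z/W→(3,-3)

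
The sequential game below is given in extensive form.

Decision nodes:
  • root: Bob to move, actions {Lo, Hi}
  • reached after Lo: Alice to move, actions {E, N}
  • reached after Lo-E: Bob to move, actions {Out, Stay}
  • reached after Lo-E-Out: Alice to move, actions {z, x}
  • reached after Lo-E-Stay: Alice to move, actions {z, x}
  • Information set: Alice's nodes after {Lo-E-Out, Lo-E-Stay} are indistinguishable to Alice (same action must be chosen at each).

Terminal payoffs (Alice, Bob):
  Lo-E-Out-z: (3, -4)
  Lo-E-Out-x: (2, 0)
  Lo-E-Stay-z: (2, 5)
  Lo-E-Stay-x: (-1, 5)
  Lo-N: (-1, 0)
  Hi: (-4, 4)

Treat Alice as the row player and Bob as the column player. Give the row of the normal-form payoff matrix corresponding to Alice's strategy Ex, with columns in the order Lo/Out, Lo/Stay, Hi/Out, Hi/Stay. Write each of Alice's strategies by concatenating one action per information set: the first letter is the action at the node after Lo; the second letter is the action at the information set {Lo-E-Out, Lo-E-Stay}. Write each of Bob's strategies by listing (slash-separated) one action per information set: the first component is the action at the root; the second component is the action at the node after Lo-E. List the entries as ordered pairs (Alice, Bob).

vs Lo/Out: Bob plays Lo → Alice plays E at [Lo] → Bob plays Out at [Lo-E] → Alice plays x at [Lo-E-Out] → (2, 0)
vs Lo/Stay: Bob plays Lo → Alice plays E at [Lo] → Bob plays Stay at [Lo-E] → Alice plays x at [Lo-E-Stay] → (-1, 5)
vs Hi/Out: Bob plays Hi → (-4, 4)
vs Hi/Stay: Bob plays Hi → (-4, 4)

(2,0) (-1,5) (-4,4) (-4,4)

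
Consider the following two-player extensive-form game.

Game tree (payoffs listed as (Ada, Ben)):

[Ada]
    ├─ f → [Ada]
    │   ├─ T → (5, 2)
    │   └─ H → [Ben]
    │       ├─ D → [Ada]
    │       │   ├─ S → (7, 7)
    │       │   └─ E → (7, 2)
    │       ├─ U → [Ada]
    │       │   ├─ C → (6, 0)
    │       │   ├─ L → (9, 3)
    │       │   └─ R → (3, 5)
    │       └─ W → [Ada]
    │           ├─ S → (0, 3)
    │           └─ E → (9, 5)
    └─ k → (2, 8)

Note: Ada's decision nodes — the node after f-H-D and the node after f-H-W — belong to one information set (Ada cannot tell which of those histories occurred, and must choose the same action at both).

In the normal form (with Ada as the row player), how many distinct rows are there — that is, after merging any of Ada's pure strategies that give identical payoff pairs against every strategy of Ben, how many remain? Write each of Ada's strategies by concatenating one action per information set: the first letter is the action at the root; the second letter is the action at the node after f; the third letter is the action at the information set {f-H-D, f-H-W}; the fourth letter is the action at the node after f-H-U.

8

Ada has 24 pure strategies: fTSC, fTSL, fTSR, fTEC, fTEL, fTER, fHSC, fHSL, fHSR, fHEC, fHEL, fHER, kTSC, kTSL, kTSR, kTEC, kTEL, kTER, kHSC, kHSL, kHSR, kHEC, kHEL, kHER. Columns: D, U, W.
{fTSC, fTSL, fTSR, fTEC, fTEL, fTER} → row (5,2) (5,2) (5,2)
{fHSC} → row (7,7) (6,0) (0,3)
{fHSL} → row (7,7) (9,3) (0,3)
{fHSR} → row (7,7) (3,5) (0,3)
{fHEC} → row (7,2) (6,0) (9,5)
{fHEL} → row (7,2) (9,3) (9,5)
{fHER} → row (7,2) (3,5) (9,5)
{kTSC, kTSL, kTSR, kTEC, kTEL, kTER, kHSC, kHSL, kHSR, kHEC, kHEL, kHER} → row (2,8) (2,8) (2,8)
That's 8 distinct rows out of 24 strategies.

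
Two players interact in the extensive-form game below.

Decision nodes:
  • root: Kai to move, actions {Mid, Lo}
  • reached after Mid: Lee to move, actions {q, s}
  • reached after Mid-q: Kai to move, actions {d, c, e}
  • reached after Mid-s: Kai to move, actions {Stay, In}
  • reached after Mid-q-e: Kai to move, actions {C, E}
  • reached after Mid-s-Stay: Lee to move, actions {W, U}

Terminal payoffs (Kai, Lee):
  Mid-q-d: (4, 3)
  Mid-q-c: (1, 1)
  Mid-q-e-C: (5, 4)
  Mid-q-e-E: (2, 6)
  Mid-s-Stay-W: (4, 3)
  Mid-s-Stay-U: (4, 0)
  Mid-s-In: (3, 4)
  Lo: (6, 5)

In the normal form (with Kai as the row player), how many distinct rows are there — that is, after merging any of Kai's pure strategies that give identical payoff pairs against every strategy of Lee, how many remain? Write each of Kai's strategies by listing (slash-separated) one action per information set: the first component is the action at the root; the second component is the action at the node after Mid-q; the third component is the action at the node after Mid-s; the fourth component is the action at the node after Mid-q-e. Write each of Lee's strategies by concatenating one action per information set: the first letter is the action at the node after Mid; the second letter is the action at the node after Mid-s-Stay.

Kai has 24 pure strategies: Mid/d/Stay/C, Mid/d/Stay/E, Mid/d/In/C, Mid/d/In/E, Mid/c/Stay/C, Mid/c/Stay/E, Mid/c/In/C, Mid/c/In/E, Mid/e/Stay/C, Mid/e/Stay/E, Mid/e/In/C, Mid/e/In/E, Lo/d/Stay/C, Lo/d/Stay/E, Lo/d/In/C, Lo/d/In/E, Lo/c/Stay/C, Lo/c/Stay/E, Lo/c/In/C, Lo/c/In/E, Lo/e/Stay/C, Lo/e/Stay/E, Lo/e/In/C, Lo/e/In/E. Columns: qW, qU, sW, sU.
{Mid/d/Stay/C, Mid/d/Stay/E} → row (4,3) (4,3) (4,3) (4,0)
{Mid/d/In/C, Mid/d/In/E} → row (4,3) (4,3) (3,4) (3,4)
{Mid/c/Stay/C, Mid/c/Stay/E} → row (1,1) (1,1) (4,3) (4,0)
{Mid/c/In/C, Mid/c/In/E} → row (1,1) (1,1) (3,4) (3,4)
{Mid/e/Stay/C} → row (5,4) (5,4) (4,3) (4,0)
{Mid/e/Stay/E} → row (2,6) (2,6) (4,3) (4,0)
{Mid/e/In/C} → row (5,4) (5,4) (3,4) (3,4)
{Mid/e/In/E} → row (2,6) (2,6) (3,4) (3,4)
{Lo/d/Stay/C, Lo/d/Stay/E, Lo/d/In/C, Lo/d/In/E, Lo/c/Stay/C, Lo/c/Stay/E, Lo/c/In/C, Lo/c/In/E, Lo/e/Stay/C, Lo/e/Stay/E, Lo/e/In/C, Lo/e/In/E} → row (6,5) (6,5) (6,5) (6,5)
That's 9 distinct rows out of 24 strategies.

9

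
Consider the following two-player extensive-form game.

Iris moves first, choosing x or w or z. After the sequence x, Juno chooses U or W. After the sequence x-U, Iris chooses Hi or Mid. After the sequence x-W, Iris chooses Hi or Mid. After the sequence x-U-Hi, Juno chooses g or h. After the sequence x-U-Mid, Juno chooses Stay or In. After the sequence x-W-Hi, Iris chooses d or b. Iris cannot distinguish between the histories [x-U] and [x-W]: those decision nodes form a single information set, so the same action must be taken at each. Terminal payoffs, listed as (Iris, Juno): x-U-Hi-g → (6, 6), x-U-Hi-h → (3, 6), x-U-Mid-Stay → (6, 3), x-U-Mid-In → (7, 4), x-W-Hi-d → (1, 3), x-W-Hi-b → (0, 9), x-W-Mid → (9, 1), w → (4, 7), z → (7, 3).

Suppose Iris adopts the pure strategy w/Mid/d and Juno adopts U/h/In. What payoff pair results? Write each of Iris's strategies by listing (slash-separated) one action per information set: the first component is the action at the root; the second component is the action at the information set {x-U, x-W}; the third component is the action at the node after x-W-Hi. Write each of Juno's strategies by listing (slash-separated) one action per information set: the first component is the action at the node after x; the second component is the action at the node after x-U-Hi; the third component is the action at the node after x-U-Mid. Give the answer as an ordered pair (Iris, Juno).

(4, 7)

Trace the play path from the root:
  Iris plays w
→ terminal payoff (4, 7).
(Iris's choice at the information set {x-U, x-W} is never reached on this path, so it doesn't affect the outcome.)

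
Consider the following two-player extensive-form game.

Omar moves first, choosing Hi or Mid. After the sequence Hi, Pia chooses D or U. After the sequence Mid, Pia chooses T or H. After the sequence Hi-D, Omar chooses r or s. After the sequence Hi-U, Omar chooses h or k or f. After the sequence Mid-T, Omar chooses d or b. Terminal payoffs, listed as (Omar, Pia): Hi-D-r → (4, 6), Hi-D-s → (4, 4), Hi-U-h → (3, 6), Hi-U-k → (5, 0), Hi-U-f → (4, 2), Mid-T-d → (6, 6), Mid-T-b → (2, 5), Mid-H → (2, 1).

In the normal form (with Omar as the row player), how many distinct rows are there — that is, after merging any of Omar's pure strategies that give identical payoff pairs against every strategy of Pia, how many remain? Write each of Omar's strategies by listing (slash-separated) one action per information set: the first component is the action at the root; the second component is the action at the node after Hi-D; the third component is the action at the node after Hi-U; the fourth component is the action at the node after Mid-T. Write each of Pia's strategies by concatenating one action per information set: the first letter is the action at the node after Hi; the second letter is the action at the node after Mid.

Omar has 24 pure strategies: Hi/r/h/d, Hi/r/h/b, Hi/r/k/d, Hi/r/k/b, Hi/r/f/d, Hi/r/f/b, Hi/s/h/d, Hi/s/h/b, Hi/s/k/d, Hi/s/k/b, Hi/s/f/d, Hi/s/f/b, Mid/r/h/d, Mid/r/h/b, Mid/r/k/d, Mid/r/k/b, Mid/r/f/d, Mid/r/f/b, Mid/s/h/d, Mid/s/h/b, Mid/s/k/d, Mid/s/k/b, Mid/s/f/d, Mid/s/f/b. Columns: DT, DH, UT, UH.
{Hi/r/h/d, Hi/r/h/b} → row (4,6) (4,6) (3,6) (3,6)
{Hi/r/k/d, Hi/r/k/b} → row (4,6) (4,6) (5,0) (5,0)
{Hi/r/f/d, Hi/r/f/b} → row (4,6) (4,6) (4,2) (4,2)
{Hi/s/h/d, Hi/s/h/b} → row (4,4) (4,4) (3,6) (3,6)
{Hi/s/k/d, Hi/s/k/b} → row (4,4) (4,4) (5,0) (5,0)
{Hi/s/f/d, Hi/s/f/b} → row (4,4) (4,4) (4,2) (4,2)
{Mid/r/h/d, Mid/r/k/d, Mid/r/f/d, Mid/s/h/d, Mid/s/k/d, Mid/s/f/d} → row (6,6) (2,1) (6,6) (2,1)
{Mid/r/h/b, Mid/r/k/b, Mid/r/f/b, Mid/s/h/b, Mid/s/k/b, Mid/s/f/b} → row (2,5) (2,1) (2,5) (2,1)
That's 8 distinct rows out of 24 strategies.

8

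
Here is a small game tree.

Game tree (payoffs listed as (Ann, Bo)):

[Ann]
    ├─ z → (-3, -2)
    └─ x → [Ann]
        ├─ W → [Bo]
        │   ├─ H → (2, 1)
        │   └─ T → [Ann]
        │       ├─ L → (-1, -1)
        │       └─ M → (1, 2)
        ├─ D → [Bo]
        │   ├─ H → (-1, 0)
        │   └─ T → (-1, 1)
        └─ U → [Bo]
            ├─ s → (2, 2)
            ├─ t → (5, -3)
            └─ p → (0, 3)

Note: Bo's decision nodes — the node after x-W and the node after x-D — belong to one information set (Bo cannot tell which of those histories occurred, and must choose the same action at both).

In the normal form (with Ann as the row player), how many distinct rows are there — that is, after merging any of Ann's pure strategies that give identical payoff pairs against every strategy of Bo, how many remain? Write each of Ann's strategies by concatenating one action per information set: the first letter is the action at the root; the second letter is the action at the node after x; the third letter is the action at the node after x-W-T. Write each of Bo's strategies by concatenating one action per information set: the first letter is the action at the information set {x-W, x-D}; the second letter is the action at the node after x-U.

Ann has 12 pure strategies: zWL, zWM, zDL, zDM, zUL, zUM, xWL, xWM, xDL, xDM, xUL, xUM. Columns: Hs, Ht, Hp, Ts, Tt, Tp.
{zWL, zWM, zDL, zDM, zUL, zUM} → row (-3,-2) (-3,-2) (-3,-2) (-3,-2) (-3,-2) (-3,-2)
{xWL} → row (2,1) (2,1) (2,1) (-1,-1) (-1,-1) (-1,-1)
{xWM} → row (2,1) (2,1) (2,1) (1,2) (1,2) (1,2)
{xDL, xDM} → row (-1,0) (-1,0) (-1,0) (-1,1) (-1,1) (-1,1)
{xUL, xUM} → row (2,2) (5,-3) (0,3) (2,2) (5,-3) (0,3)
That's 5 distinct rows out of 12 strategies.

5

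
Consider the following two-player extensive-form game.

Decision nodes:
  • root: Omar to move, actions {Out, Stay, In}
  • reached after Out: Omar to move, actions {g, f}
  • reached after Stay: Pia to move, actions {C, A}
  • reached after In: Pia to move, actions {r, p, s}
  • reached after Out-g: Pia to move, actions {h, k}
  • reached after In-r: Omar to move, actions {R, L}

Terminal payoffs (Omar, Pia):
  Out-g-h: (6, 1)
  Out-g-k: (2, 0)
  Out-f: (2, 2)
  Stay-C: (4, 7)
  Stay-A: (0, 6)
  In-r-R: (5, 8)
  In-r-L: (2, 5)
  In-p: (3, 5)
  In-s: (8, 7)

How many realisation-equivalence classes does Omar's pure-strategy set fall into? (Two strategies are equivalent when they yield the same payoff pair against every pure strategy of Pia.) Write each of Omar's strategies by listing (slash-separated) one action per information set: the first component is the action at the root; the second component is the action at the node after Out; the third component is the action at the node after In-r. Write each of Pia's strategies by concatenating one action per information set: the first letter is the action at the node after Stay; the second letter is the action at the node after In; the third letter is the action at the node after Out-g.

5

Omar has 12 pure strategies: Out/g/R, Out/g/L, Out/f/R, Out/f/L, Stay/g/R, Stay/g/L, Stay/f/R, Stay/f/L, In/g/R, In/g/L, In/f/R, In/f/L. Columns: Crh, Crk, Cph, Cpk, Csh, Csk, Arh, Ark, Aph, Apk, Ash, Ask.
{Out/g/R, Out/g/L} → row (6,1) (2,0) (6,1) (2,0) (6,1) (2,0) (6,1) (2,0) (6,1) (2,0) (6,1) (2,0)
{Out/f/R, Out/f/L} → row (2,2) (2,2) (2,2) (2,2) (2,2) (2,2) (2,2) (2,2) (2,2) (2,2) (2,2) (2,2)
{Stay/g/R, Stay/g/L, Stay/f/R, Stay/f/L} → row (4,7) (4,7) (4,7) (4,7) (4,7) (4,7) (0,6) (0,6) (0,6) (0,6) (0,6) (0,6)
{In/g/R, In/f/R} → row (5,8) (5,8) (3,5) (3,5) (8,7) (8,7) (5,8) (5,8) (3,5) (3,5) (8,7) (8,7)
{In/g/L, In/f/L} → row (2,5) (2,5) (3,5) (3,5) (8,7) (8,7) (2,5) (2,5) (3,5) (3,5) (8,7) (8,7)
That's 5 distinct rows out of 12 strategies.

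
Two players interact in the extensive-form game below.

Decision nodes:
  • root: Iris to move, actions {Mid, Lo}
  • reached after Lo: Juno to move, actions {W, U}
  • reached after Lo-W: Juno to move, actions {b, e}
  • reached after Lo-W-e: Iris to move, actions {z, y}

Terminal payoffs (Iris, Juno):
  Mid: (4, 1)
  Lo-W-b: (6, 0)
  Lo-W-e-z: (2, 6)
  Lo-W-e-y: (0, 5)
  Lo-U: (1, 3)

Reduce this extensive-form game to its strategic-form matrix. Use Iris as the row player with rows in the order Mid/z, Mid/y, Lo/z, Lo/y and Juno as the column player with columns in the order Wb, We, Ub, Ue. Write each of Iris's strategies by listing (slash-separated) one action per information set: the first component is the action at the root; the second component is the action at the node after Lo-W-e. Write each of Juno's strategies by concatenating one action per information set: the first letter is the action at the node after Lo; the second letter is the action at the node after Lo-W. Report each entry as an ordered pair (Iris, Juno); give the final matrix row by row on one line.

            Wb       We       Ub       Ue
Mid/z    (4,1)    (4,1)    (4,1)    (4,1)
Mid/y    (4,1)    (4,1)    (4,1)    (4,1)
 Lo/z    (6,0)    (2,6)    (1,3)    (1,3)
 Lo/y    (6,0)    (0,5)    (1,3)    (1,3)

Mid/z: (4,1) (4,1) (4,1) (4,1) | Mid/y: (4,1) (4,1) (4,1) (4,1) | Lo/z: (6,0) (2,6) (1,3) (1,3) | Lo/y: (6,0) (0,5) (1,3) (1,3)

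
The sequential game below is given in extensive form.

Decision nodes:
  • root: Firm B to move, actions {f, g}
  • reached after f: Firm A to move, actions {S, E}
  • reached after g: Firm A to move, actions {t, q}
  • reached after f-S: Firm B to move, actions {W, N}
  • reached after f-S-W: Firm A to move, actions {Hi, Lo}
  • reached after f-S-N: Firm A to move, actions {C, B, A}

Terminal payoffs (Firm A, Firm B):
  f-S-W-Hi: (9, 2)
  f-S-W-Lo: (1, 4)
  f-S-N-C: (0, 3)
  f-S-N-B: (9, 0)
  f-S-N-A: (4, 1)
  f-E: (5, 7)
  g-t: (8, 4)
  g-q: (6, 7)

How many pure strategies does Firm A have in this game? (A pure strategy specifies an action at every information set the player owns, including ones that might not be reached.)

Firm A owns the node after f with actions {S, E} — two choices.
Firm A owns the node after g with actions {t, q} — two choices.
Firm A owns the node after f-S-W with actions {Hi, Lo} — two choices.
Firm A owns the node after f-S-N with actions {C, B, A} — three choices.
A pure strategy fixes one action at each information set independently, so the count is the product 2 × 2 × 2 × 3 = 24.
(For reference, Firm B has 4 pure strategies, giving a 24×4 normal-form matrix.)

24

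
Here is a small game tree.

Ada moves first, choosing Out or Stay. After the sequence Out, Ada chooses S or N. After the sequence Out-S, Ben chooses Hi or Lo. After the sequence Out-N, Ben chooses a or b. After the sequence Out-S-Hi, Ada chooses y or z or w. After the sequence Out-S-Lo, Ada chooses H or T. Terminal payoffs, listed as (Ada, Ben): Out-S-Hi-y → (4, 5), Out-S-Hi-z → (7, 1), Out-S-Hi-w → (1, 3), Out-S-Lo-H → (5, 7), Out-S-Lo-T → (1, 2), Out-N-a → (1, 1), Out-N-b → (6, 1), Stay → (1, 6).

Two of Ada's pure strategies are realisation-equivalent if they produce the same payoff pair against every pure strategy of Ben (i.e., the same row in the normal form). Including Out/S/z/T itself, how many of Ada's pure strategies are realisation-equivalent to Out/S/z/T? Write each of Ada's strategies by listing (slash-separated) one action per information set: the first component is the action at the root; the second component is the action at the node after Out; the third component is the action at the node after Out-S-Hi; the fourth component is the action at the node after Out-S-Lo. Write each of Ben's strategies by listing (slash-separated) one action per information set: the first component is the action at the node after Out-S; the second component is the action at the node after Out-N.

1

Row for Out/S/z/T (columns Hi/a, Hi/b, Lo/a, Lo/b): (7,1) (7,1) (1,2) (1,2).
Every one of Ada's information sets is on the play path for some reply by Ben when Ada follows Out/S/z/T.
Changing the action at any of them therefore changes at least one column, so only Out/S/z/T itself gives this row.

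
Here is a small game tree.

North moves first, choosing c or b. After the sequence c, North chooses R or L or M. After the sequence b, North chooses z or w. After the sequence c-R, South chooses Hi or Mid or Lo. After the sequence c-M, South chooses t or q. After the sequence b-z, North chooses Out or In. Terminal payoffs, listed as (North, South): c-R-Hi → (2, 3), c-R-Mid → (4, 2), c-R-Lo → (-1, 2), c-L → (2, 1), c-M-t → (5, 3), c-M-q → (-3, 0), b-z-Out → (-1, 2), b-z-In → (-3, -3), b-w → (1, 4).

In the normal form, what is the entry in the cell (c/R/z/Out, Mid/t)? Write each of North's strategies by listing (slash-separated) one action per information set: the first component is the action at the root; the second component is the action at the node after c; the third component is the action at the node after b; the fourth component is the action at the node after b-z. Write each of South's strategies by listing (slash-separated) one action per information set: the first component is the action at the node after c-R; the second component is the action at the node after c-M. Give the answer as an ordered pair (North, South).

(4, 2)

Trace the play path from the root:
  North plays c
  North plays R at [c]
  South plays Mid at [c-R]
→ terminal payoff (4, 2).
(North's choice at the node after b is never reached on this path, so it doesn't affect the outcome.)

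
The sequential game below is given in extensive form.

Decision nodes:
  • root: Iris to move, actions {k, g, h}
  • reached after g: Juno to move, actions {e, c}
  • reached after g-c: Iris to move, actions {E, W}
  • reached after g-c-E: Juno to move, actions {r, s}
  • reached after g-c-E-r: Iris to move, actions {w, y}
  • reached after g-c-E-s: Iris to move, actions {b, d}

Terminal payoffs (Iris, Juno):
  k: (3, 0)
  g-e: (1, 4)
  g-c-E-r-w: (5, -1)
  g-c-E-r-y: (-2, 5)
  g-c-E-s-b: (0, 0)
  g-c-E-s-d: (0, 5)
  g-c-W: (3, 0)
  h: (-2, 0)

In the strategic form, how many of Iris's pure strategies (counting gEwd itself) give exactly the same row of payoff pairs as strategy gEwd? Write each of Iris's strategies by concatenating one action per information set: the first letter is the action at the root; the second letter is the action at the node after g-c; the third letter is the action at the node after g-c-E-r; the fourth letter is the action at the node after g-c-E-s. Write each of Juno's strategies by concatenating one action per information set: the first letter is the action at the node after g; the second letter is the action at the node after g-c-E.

1

Row for gEwd (columns er, es, cr, cs): (1,4) (1,4) (5,-1) (0,5).
Every one of Iris's information sets is on the play path for some reply by Juno when Iris follows gEwd.
Changing the action at any of them therefore changes at least one column, so only gEwd itself gives this row.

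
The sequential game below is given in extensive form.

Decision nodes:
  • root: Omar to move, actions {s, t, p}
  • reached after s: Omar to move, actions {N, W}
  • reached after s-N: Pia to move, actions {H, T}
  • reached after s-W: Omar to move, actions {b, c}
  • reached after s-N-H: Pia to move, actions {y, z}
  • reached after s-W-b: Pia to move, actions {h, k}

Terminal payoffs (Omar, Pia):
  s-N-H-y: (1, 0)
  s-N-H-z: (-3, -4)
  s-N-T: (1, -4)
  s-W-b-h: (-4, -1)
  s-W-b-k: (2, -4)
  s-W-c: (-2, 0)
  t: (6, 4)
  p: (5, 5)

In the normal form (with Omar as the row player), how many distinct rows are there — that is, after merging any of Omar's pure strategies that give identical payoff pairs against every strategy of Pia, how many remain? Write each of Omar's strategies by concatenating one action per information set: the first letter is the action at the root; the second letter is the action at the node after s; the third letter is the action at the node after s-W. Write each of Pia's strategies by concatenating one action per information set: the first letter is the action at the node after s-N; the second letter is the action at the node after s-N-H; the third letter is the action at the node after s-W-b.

Omar has 12 pure strategies: sNb, sNc, sWb, sWc, tNb, tNc, tWb, tWc, pNb, pNc, pWb, pWc. Columns: Hyh, Hyk, Hzh, Hzk, Tyh, Tyk, Tzh, Tzk.
{sNb, sNc} → row (1,0) (1,0) (-3,-4) (-3,-4) (1,-4) (1,-4) (1,-4) (1,-4)
{sWb} → row (-4,-1) (2,-4) (-4,-1) (2,-4) (-4,-1) (2,-4) (-4,-1) (2,-4)
{sWc} → row (-2,0) (-2,0) (-2,0) (-2,0) (-2,0) (-2,0) (-2,0) (-2,0)
{tNb, tNc, tWb, tWc} → row (6,4) (6,4) (6,4) (6,4) (6,4) (6,4) (6,4) (6,4)
{pNb, pNc, pWb, pWc} → row (5,5) (5,5) (5,5) (5,5) (5,5) (5,5) (5,5) (5,5)
That's 5 distinct rows out of 12 strategies.

5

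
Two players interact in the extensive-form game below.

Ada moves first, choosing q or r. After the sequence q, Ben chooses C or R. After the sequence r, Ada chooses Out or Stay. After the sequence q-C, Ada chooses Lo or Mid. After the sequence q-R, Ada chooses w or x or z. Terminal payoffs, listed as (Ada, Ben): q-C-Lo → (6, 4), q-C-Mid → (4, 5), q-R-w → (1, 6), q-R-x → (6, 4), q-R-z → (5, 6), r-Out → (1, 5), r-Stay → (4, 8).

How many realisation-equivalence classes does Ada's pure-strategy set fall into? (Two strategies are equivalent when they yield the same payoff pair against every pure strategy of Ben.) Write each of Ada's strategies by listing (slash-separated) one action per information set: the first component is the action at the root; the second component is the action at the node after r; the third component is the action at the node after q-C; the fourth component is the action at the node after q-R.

8

Ada has 24 pure strategies: q/Out/Lo/w, q/Out/Lo/x, q/Out/Lo/z, q/Out/Mid/w, q/Out/Mid/x, q/Out/Mid/z, q/Stay/Lo/w, q/Stay/Lo/x, q/Stay/Lo/z, q/Stay/Mid/w, q/Stay/Mid/x, q/Stay/Mid/z, r/Out/Lo/w, r/Out/Lo/x, r/Out/Lo/z, r/Out/Mid/w, r/Out/Mid/x, r/Out/Mid/z, r/Stay/Lo/w, r/Stay/Lo/x, r/Stay/Lo/z, r/Stay/Mid/w, r/Stay/Mid/x, r/Stay/Mid/z. Columns: C, R.
{q/Out/Lo/w, q/Stay/Lo/w} → row (6,4) (1,6)
{q/Out/Lo/x, q/Stay/Lo/x} → row (6,4) (6,4)
{q/Out/Lo/z, q/Stay/Lo/z} → row (6,4) (5,6)
{q/Out/Mid/w, q/Stay/Mid/w} → row (4,5) (1,6)
{q/Out/Mid/x, q/Stay/Mid/x} → row (4,5) (6,4)
{q/Out/Mid/z, q/Stay/Mid/z} → row (4,5) (5,6)
{r/Out/Lo/w, r/Out/Lo/x, r/Out/Lo/z, r/Out/Mid/w, r/Out/Mid/x, r/Out/Mid/z} → row (1,5) (1,5)
{r/Stay/Lo/w, r/Stay/Lo/x, r/Stay/Lo/z, r/Stay/Mid/w, r/Stay/Mid/x, r/Stay/Mid/z} → row (4,8) (4,8)
That's 8 distinct rows out of 24 strategies.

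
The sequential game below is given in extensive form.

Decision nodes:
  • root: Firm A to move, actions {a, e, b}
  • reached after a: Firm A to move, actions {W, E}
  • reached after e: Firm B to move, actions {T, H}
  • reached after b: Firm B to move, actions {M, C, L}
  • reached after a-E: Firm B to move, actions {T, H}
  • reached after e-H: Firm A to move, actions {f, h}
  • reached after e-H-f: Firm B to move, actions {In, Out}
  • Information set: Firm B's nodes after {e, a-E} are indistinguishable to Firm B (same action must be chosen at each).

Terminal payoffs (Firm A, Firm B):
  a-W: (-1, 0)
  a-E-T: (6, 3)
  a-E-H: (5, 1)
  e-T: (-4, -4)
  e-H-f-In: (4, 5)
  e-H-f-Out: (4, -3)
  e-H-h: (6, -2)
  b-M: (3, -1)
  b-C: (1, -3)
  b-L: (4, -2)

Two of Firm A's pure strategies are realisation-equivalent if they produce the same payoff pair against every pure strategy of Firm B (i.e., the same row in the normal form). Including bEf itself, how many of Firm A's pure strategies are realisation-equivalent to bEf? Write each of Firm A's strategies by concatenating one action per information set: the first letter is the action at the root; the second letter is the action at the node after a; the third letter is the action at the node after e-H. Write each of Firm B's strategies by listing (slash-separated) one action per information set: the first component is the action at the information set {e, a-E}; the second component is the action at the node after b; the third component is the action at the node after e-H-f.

Row for bEf (columns T/M/In, T/M/Out, T/C/In, T/C/Out, T/L/In, T/L/Out, H/M/In, H/M/Out, H/C/In, H/C/Out, H/L/In, H/L/Out): (3,-1) (3,-1) (1,-3) (1,-3) (4,-2) (4,-2) (3,-1) (3,-1) (1,-3) (1,-3) (4,-2) (4,-2).
Under bEf, Firm A's choice at the node after a and at the node after e-H can never be reached regardless of what Firm B does, so varying those choices leaves every outcome unchanged.
Holding the reachable choices fixed and varying the unreachable ones freely already gives 2 × 2 = 4 equivalent strategies.
No other strategy reproduces this row, so those 4 are the full class: bWf, bWh, bEf, bEh.

4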